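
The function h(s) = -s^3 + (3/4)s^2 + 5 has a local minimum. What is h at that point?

5

h'(s) = -3s^2 + (3/2)s. Setting h'(s) = 0 gives s ∈ {0, 1/2}.
Second-derivative test with h''(s) = -6s + 3/2: h''(0) = 3/2 > 0 ⇒ local minimum; h''(1/2) = -3/2 < 0 ⇒ local maximum.
So the local minimum value is h(0) = 5.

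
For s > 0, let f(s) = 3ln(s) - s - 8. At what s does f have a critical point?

3

f'(s) = 3/s − 1 = 0 gives s = 3.
f''(s) = -3/s², which is negative for s > 0, so this is a local maximum.
f(3) = 3·ln(3) - 3 - 8 ≈ -7.7042.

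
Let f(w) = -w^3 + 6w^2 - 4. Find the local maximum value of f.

28

Critical points: f'(w) = -3w^2 + 12w vanishes at w = 0, 4.
f''(w) = -6w + 12. f''(0) = 12 > 0 ⇒ local minimum; f''(4) = -12 < 0 ⇒ local maximum.
So the local maximum value is f(4) = 28.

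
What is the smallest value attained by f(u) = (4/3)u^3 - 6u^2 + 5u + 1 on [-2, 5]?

-131/3

f'(u) = 4u^2 - 12u + 5, which vanishes at u = 1/2 and u = 5/2.
Evaluating at the critical points and endpoints: f(-2) = -131/3, f(1/2) = 13/6, f(5/2) = -19/6, f(5) = 128/3.
The minimum over the interval is -131/3, attained at u = -2.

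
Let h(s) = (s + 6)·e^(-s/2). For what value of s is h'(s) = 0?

-4

Differentiating with the product rule gives h'(s) = (-(1/2)s - 2)·e^(-s/2). Since e^(-s/2) > 0, the only critical point is s = -4.
h''(-4) has the same sign as -1/2 < 0, so this is a local maximum.
h(-4) = (2)·e^(2) ≈ 14.7781.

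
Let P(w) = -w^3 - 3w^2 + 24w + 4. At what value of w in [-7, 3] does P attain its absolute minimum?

-4

P'(w) = -3w^2 - 6w + 24, which vanishes at w = -4 and w = 2.
Evaluating at the critical points and endpoints: P(-7) = 32, P(-4) = -76, P(2) = 32, P(3) = 22.
So the minimum is P(-4) = -76.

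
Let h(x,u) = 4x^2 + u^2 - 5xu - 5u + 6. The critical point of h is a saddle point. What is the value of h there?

154/9

∂h/∂x = 8x - 5u = 0 and ∂h/∂u = -5x + 2u - 5 = 0, so (x, u) = (-25/9, -40/9).
The Hessian has h_{xx} = 8, h_{uu} = 2, h_{xu} = -5, giving D = -9 < 0, so the point is a saddle point.
h(-25/9, -40/9) = 154/9.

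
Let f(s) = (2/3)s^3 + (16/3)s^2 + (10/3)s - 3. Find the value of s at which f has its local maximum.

f'(s) = 2s^2 + (32/3)s + 10/3 = 0 at s = -5, -1/3.
f''(s) = 4s + 32/3. f''(-5) = -28/3 < 0 ⇒ local maximum; f''(-1/3) = 28/3 > 0 ⇒ local minimum.
Thus f has its local maximum at s = -5, with value 91/3.

-5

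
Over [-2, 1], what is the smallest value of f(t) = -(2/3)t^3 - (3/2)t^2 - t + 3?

f'(t) = -2t^2 - 3t - 1, which vanishes at t = -1 and t = -1/2.
Evaluating at the critical points and endpoints: f(-2) = 13/3; f(-1) = 19/6; f(-1/2) = 77/24; f(1) = -1/6.
The minimum over the interval is -1/6, attained at t = 1.

-1/6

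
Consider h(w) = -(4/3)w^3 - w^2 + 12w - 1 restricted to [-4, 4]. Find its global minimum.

h'(w) = -4w^2 - 2w + 12, which vanishes at w = -2 and w = 3/2.
Evaluating at the critical points and endpoints: h(-4) = 61/3; h(-2) = -55/3; h(3/2) = 41/4; h(4) = -163/3.
The minimum over the interval is -163/3, attained at w = 4.

-163/3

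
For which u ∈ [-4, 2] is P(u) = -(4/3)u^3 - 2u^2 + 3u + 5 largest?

P'(u) = -4u^2 - 4u + 3, which vanishes at u = -3/2 and u = 1/2.
Compare values at every candidate in [-4, 2]: P(-4) = 139/3, P(-3/2) = 1/2, P(1/2) = 35/6, P(2) = -23/3.
Hence the absolute maximum is 139/3 at u = -4.

-4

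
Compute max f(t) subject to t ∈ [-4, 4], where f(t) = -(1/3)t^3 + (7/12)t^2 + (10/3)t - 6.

34/3

f'(t) = -t^2 + (7/6)t + 10/3, which vanishes at t = -4/3 and t = 5/2.
Compare values at every candidate in [-4, 4]: f(-4) = 34/3, f(-4/3) = -698/81, f(5/2) = 37/48, f(4) = -14/3.
Hence the absolute maximum is 34/3 at t = -4.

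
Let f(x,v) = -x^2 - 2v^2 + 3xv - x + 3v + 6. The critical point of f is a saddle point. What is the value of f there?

∂f/∂x = -2x + 3v - 1 = 0 and ∂f/∂v = 3x - 4v + 3 = 0, so (x, v) = (-5, -3).
The Hessian has f_{xx} = -2, f_{vv} = -4, f_{xv} = 3, giving D = -1 < 0, so the point is a saddle point.
f(-5, -3) = 4.

4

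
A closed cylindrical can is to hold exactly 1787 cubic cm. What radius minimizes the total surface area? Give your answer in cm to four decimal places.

6.5763

With radius r and height h, πr²h = 1787 so h = 1787/(πr²), and S(r) = 2πr² + 2πrh = 2πr² + 2·1787/r.
S'(r) = 4πr − 2·1787/r² = 0 ⇒ r³ = 1787/(2π), so r ≈ 6.5763 and h = 2r ≈ 13.1526.
S''(r) = 4π + 4·1787/r³ > 0, so this is the minimum; S ≈ 815.2001.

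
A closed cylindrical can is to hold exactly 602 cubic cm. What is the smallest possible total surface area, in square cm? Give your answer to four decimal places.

394.6804

With radius r and height h, πr²h = 602 so h = 602/(πr²), and S(r) = 2πr² + 2πrh = 2πr² + 2·602/r.
S'(r) = 4πr − 2·602/r² = 0 ⇒ r³ = 602/(2π), so r ≈ 4.5759 and h = 2r ≈ 9.1517.
S''(r) = 4π + 4·602/r³ > 0, so this is the minimum; S ≈ 394.6804.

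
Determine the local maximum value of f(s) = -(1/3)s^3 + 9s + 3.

21

f'(s) = -s^2 + 9. Setting f'(s) = 0 gives s ∈ {-3, 3}.
Second-derivative test with f''(s) = -2s: f''(-3) = 6 > 0 ⇒ local minimum; f''(3) = -6 < 0 ⇒ local maximum.
The local maximum is f(3) = 21.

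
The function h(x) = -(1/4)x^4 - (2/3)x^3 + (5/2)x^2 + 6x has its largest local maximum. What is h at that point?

38/3

Critical points: h'(x) = -x^3 - 2x^2 + 5x + 6 vanishes at x = -3, -1, 2.
Second-derivative test with h''(x) = -3x^2 - 4x + 5: h''(-3) = -10 < 0 ⇒ local maximum; h''(-1) = 6 > 0 ⇒ local minimum; h''(2) = -15 < 0 ⇒ local maximum.
Thus h has its largest local maximum at x = 2, with value 38/3.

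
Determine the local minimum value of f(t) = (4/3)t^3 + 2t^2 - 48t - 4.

-94

Critical points: f'(t) = 4t^2 + 4t - 48 vanishes at t = -4, 3.
Second-derivative test with f''(t) = 8t + 4: f''(-4) = -28 < 0 ⇒ local maximum; f''(3) = 28 > 0 ⇒ local minimum.
The local minimum is f(3) = -94.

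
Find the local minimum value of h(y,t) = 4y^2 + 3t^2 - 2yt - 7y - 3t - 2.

-313/44

∂h/∂y = 8y - 2t - 7 = 0 and ∂h/∂t = -2y + 6t - 3 = 0, so (y, t) = (12/11, 19/22).
The Hessian has h_{yy} = 8, h_{tt} = 6, h_{yt} = -2, giving D = 44 > 0 with h_{yy} > 0, so the point is a local minimum.
h(12/11, 19/22) = -313/44.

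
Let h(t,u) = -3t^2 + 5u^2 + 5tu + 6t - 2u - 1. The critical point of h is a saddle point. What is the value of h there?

∂h/∂t = -6t + 5u + 6 = 0 and ∂h/∂u = 5t + 10u - 2 = 0, so (t, u) = (14/17, -18/85).
The Hessian has h_{tt} = -6, h_{uu} = 10, h_{tu} = 5, giving D = -85 < 0, so the point is a saddle point.
h(14/17, -18/85) = 143/85.

143/85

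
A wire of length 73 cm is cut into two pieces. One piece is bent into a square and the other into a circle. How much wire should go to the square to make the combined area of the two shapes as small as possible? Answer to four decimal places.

40.8872

Let x be the length used for the square. Square side x/4; circle radius (73−x)/(2π).
A(x) = (x/4)² + π·((73−x)/(2π))² = x²/16 + (73−x)²/(4π) for 0 ≤ x ≤ 73. A'(x) = x/8 − (73−x)/(2π) = 0 gives x = 4·73/(π+4) ≈ 40.8872.
A'' = 1/8 + 1/(2π) > 0, so this gives the minimum combined area; x ≈ 40.8872 cm to the square.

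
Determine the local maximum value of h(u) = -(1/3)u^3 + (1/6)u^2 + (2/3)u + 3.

7/2

h'(u) = -u^2 + (1/3)u + 2/3 = 0 at u = -2/3, 1.
Since h''(u) = -2u + 1/3, we get h''(-2/3) = 5/3 > 0 ⇒ local minimum; h''(1) = -5/3 < 0 ⇒ local maximum.
Thus h has its local maximum at u = 1, with value 7/2.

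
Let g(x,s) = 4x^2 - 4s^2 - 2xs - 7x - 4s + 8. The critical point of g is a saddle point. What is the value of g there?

∂g/∂x = 8x - 2s - 7 = 0 and ∂g/∂s = -2x - 8s - 4 = 0, so (x, s) = (12/17, -23/34).
The Hessian has g_{xx} = 8, g_{ss} = -8, g_{xs} = -2, giving D = -68 < 0, so the point is a saddle point.
g(12/17, -23/34) = 117/17.

117/17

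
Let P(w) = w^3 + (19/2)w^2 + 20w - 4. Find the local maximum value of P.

P'(w) = 3w^2 + 19w + 20 = 0 at w = -5, -4/3.
P''(w) = 6w + 19. P''(-5) = -11 < 0 ⇒ local maximum; P''(-4/3) = 11 > 0 ⇒ local minimum.
So the local maximum value is P(-5) = 17/2.

17/2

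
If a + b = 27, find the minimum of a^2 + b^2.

729/2

With a + b = 27, a^2 + b^2 = a^2 + (27 − a)^2.
The derivative 2a − 2(27 − a) = 4a − 54 vanishes at a = 27/2; second derivative 4 > 0, a minimum.
The minimum is 2·(27/2)^2 = 729/2.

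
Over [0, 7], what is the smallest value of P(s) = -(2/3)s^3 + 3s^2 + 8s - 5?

-92/3

The derivative is -2s^2 + 6s + 8, whose only zero in [0, 7] is s = 4.
Evaluating at the critical points and endpoints: P(0) = -5,  P(4) = 97/3,  P(7) = -92/3.
The minimum over the interval is -92/3, attained at s = 7.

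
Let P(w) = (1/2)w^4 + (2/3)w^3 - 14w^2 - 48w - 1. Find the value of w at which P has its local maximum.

-2

P'(w) = 2w^3 + 2w^2 - 28w - 48 = 0 at w = -3, -2, 4.
Since P''(w) = 6w^2 + 4w - 28, we get P''(-3) = 14 > 0 ⇒ local minimum; P''(-2) = -12 < 0 ⇒ local maximum; P''(4) = 84 > 0 ⇒ local minimum.
The local maximum is P(-2) = 125/3.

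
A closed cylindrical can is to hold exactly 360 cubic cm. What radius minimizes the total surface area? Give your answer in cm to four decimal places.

3.8551

With radius r and height h, πr²h = 360 so h = 360/(πr²), and S(r) = 2πr² + 2πrh = 2πr² + 2·360/r.
S'(r) = 4πr − 2·360/r² = 0 ⇒ r³ = 360/(2π), so r ≈ 3.8551 and h = 2r ≈ 7.7103.
S''(r) = 4π + 4·360/r³ > 0, so this is the minimum; S ≈ 280.1450.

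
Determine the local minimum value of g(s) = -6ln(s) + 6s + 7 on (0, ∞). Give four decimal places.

13.0000

g'(s) = -6/s + 6 = 0 gives s = 1.
g''(s) = 6/s², which is positive for s > 0, so this is a local minimum.
g(1) = -6·ln(1) + 6 + 7 ≈ 13.0000.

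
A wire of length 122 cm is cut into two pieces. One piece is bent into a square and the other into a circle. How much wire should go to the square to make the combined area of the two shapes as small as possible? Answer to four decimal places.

68.3321

Let x be the length used for the square. Square side x/4; circle radius (122−x)/(2π).
A(x) = (x/4)² + π·((122−x)/(2π))² = x²/16 + (122−x)²/(4π) for 0 ≤ x ≤ 122. A'(x) = x/8 − (122−x)/(2π) = 0 gives x = 4·122/(π+4) ≈ 68.3321.
A'' = 1/8 + 1/(2π) > 0, so this gives the minimum combined area; x ≈ 68.3321 cm to the square.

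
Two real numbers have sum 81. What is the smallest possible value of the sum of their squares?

6561/2

With a + b = 81, a^2 + b^2 = a^2 + (81 − a)^2.
The derivative 2a − 2(81 − a) = 4a − 162 vanishes at a = 81/2; second derivative 4 > 0, a minimum.
The minimum is 2·(81/2)^2 = 6561/2.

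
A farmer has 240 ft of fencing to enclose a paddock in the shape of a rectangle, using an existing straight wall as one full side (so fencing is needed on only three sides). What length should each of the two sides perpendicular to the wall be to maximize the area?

Let the sides perpendicular to the wall have length x and the parallel side y, so 2x + y = 240 and the area is A = xy = x(240 − 2x).
A'(x) = 240 − 4x = 0 gives x = 60, and A''(x) = −4 < 0 confirms a maximum.
Then y = 240 − 2·60 = 120 and A = 7200.

60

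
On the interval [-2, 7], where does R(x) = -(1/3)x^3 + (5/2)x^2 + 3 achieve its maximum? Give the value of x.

The derivative is -x^2 + 5x, which vanishes at x = 0 and x = 5.
Compare values at every candidate in [-2, 7]: R(-2) = 47/3; R(0) = 3; R(5) = 143/6; R(7) = 67/6.
The maximum over the interval is 143/6, attained at x = 5.

5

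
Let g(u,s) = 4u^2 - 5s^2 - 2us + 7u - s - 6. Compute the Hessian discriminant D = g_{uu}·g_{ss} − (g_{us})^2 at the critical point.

-84

∂g/∂u = 8u - 2s + 7 = 0 and ∂g/∂s = -2u - 10s - 1 = 0, so (u, s) = (-6/7, 1/14).
The Hessian has g_{uu} = 8, g_{ss} = -10, g_{us} = -2, giving D = -84 < 0, so the point is a saddle point.
D = (8)·(-10) − (-2)^2 = -84.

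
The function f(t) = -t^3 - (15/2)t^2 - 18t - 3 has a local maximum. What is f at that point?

11

f'(t) = -3t^2 - 15t - 18. Setting f'(t) = 0 gives t ∈ {-3, -2}.
f''(t) = -6t - 15. f''(-3) = 3 > 0 ⇒ local minimum; f''(-2) = -3 < 0 ⇒ local maximum.
Thus f has its local maximum at t = -2, with value 11.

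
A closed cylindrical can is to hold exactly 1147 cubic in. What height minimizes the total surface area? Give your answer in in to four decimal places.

11.3455

With radius r and height h, πr²h = 1147 so h = 1147/(πr²), and S(r) = 2πr² + 2πrh = 2πr² + 2·1147/r.
S'(r) = 4πr − 2·1147/r² = 0 ⇒ r³ = 1147/(2π), so r ≈ 5.6728 and h = 2r ≈ 11.3455.
S''(r) = 4π + 4·1147/r³ > 0, so this is the minimum; S ≈ 606.5829.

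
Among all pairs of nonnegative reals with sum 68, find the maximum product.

With x + y = 68, the product is P(x) = x(68 − x).
P'(x) = 68 − 2x = 0 gives x = 34; P'' = −2 < 0, so this is the maximum.
P = 34·34 = 1156.

1156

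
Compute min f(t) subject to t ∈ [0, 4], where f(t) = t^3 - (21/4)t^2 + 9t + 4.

4

The derivative is 3t^2 - (21/2)t + 9, which vanishes at t = 3/2 and t = 2.
Evaluating at the critical points and endpoints: f(0) = 4; f(3/2) = 145/16; f(2) = 9; f(4) = 20.
Hence the absolute minimum is 4 at t = 0.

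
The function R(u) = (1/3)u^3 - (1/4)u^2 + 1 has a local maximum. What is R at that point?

R'(u) = u^2 - (1/2)u. Setting R'(u) = 0 gives u ∈ {0, 1/2}.
Since R''(u) = 2u - 1/2, we get R''(0) = -1/2 < 0 ⇒ local maximum; R''(1/2) = 1/2 > 0 ⇒ local minimum.
Thus R has its local maximum at u = 0, with value 1.

1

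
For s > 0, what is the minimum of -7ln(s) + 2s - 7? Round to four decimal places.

f'(s) = -7/s + 2 = 0 gives s = 7/2.
f''(s) = 7/s², which is positive for s > 0, so this is a local minimum.
f(7/2) = -7·ln(7/2) + 7 - 7 ≈ -8.7693.

-8.7693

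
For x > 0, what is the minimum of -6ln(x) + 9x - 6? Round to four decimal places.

2.4328

R'(x) = -6/x + 9 = 0 gives x = 2/3.
R''(x) = 6/x², which is positive for x > 0, so this is a local minimum.
R(2/3) = -6·ln(2/3) + 6 - 6 ≈ 2.4328.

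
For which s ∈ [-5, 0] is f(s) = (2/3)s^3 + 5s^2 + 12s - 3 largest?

0

f'(s) = 2s^2 + 10s + 12, which vanishes at s = -3 and s = -2.
Evaluating at the critical points and endpoints: f(-5) = -64/3; f(-3) = -12; f(-2) = -37/3; f(0) = -3.
Hence the absolute maximum is -3 at s = 0.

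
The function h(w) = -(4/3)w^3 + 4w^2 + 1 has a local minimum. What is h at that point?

Critical points: h'(w) = -4w^2 + 8w vanishes at w = 0, 2.
Since h''(w) = -8w + 8, we get h''(0) = 8 > 0 ⇒ local minimum; h''(2) = -8 < 0 ⇒ local maximum.
The local minimum is h(0) = 1.

1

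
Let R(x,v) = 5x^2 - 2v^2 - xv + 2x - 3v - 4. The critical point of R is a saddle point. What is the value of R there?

∂R/∂x = 10x - v + 2 = 0 and ∂R/∂v = -x - 4v - 3 = 0, so (x, v) = (-11/41, -28/41).
The Hessian has R_{xx} = 10, R_{vv} = -4, R_{xv} = -1, giving D = -41 < 0, so the point is a saddle point.
R(-11/41, -28/41) = -133/41.

-133/41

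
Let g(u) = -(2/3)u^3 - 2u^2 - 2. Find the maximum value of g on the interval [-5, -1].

The derivative is -2u^2 - 4u, whose only zero in [-5, -1] is u = -2.
Evaluating at the critical points and endpoints: g(-5) = 94/3, g(-2) = -14/3, g(-1) = -10/3.
The maximum over the interval is 94/3, attained at u = -5.

94/3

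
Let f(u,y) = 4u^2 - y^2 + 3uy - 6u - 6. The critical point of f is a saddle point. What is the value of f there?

-186/25

∂f/∂u = 8u + 3y - 6 = 0 and ∂f/∂y = 3u - 2y = 0, so (u, y) = (12/25, 18/25).
The Hessian has f_{uu} = 8, f_{yy} = -2, f_{uy} = 3, giving D = -25 < 0, so the point is a saddle point.
f(12/25, 18/25) = -186/25.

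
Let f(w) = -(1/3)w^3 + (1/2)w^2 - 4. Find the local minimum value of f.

-4

f'(w) = -w^2 + w. Setting f'(w) = 0 gives w ∈ {0, 1}.
Since f''(w) = -2w + 1, we get f''(0) = 1 > 0 ⇒ local minimum; f''(1) = -1 < 0 ⇒ local maximum.
Thus f has its local minimum at w = 0, with value -4.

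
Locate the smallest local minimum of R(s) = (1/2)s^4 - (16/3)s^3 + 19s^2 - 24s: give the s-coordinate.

1

R'(s) = 2s^3 - 16s^2 + 38s - 24. Setting R'(s) = 0 gives s ∈ {1, 3, 4}.
R''(s) = 6s^2 - 32s + 38. R''(1) = 12 > 0 ⇒ local minimum; R''(3) = -4 < 0 ⇒ local maximum; R''(4) = 6 > 0 ⇒ local minimum.
Thus R has its smallest local minimum at s = 1, with value -59/6.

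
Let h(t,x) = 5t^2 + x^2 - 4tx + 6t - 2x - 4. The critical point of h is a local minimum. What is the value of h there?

∂h/∂t = 10t - 4x + 6 = 0 and ∂h/∂x = -4t + 2x - 2 = 0, so (t, x) = (-1, -1).
The Hessian has h_{tt} = 10, h_{xx} = 2, h_{tx} = -4, giving D = 4 > 0 with h_{tt} > 0, so the point is a local minimum.
h(-1, -1) = -6.

-6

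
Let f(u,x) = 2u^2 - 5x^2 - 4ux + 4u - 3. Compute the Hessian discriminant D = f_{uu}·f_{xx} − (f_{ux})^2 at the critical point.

∂f/∂u = 4u - 4x + 4 = 0 and ∂f/∂x = -4u - 10x = 0, so (u, x) = (-5/7, 2/7).
The Hessian has f_{uu} = 4, f_{xx} = -10, f_{ux} = -4, giving D = -56 < 0, so the point is a saddle point.
D = (4)·(-10) − (-4)^2 = -56.

-56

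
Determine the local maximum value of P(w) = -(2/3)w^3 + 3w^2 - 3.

P'(w) = -2w^2 + 6w. Setting P'(w) = 0 gives w ∈ {0, 3}.
P''(w) = -4w + 6. P''(0) = 6 > 0 ⇒ local minimum; P''(3) = -6 < 0 ⇒ local maximum.
The local maximum is P(3) = 6.

6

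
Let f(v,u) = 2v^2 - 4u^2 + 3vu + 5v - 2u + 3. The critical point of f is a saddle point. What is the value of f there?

∂f/∂v = 4v + 3u + 5 = 0 and ∂f/∂u = 3v - 8u - 2 = 0, so (v, u) = (-34/41, -23/41).
The Hessian has f_{vv} = 4, f_{uu} = -8, f_{vu} = 3, giving D = -41 < 0, so the point is a saddle point.
f(-34/41, -23/41) = 61/41.

61/41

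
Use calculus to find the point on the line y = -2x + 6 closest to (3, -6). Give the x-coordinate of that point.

27/5

Minimize D(x)^2 = (x - 3)^2 + (-2x + 12)^2.
d/dx[D^2] = 2(x - 3) + 2·(-2)·(-2x + 12) = 0 ⇒ x = 27/5.
Then y = -24/5 and the distance is √(36/5) ≈ 2.6833.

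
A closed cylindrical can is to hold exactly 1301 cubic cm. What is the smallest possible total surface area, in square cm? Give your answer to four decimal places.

With radius r and height h, πr²h = 1301 so h = 1301/(πr²), and S(r) = 2πr² + 2πrh = 2πr² + 2·1301/r.
S'(r) = 4πr − 2·1301/r² = 0 ⇒ r³ = 1301/(2π), so r ≈ 5.9161 and h = 2r ≈ 11.8321.
S''(r) = 4π + 4·1301/r³ > 0, so this is the minimum; S ≈ 659.7298.

659.7298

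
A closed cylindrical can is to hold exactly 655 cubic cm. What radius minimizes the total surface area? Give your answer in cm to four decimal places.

With radius r and height h, πr²h = 655 so h = 655/(πr²), and S(r) = 2πr² + 2πrh = 2πr² + 2·655/r.
S'(r) = 4πr − 2·655/r² = 0 ⇒ r³ = 655/(2π), so r ≈ 4.7064 and h = 2r ≈ 9.4128.
S''(r) = 4π + 4·655/r³ > 0, so this is the minimum; S ≈ 417.5182.

4.7064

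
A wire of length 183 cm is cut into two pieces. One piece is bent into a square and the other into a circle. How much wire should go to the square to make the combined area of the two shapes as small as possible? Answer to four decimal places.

102.4981

Let x be the length used for the square. Square side x/4; circle radius (183−x)/(2π).
A(x) = (x/4)² + π·((183−x)/(2π))² = x²/16 + (183−x)²/(4π) for 0 ≤ x ≤ 183. A'(x) = x/8 − (183−x)/(2π) = 0 gives x = 4·183/(π+4) ≈ 102.4981.
A'' = 1/8 + 1/(2π) > 0, so this gives the minimum combined area; x ≈ 102.4981 cm to the square.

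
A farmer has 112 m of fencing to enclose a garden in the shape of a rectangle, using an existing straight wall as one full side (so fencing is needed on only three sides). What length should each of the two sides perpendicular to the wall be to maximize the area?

Let the sides perpendicular to the wall have length x and the parallel side y, so 2x + y = 112 and the area is A = xy = x(112 − 2x).
A'(x) = 112 − 4x = 0 gives x = 28, and A''(x) = −4 < 0 confirms a maximum.
Then y = 112 − 2·28 = 56 and A = 1568.

28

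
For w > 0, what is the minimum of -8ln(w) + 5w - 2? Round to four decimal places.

P'(w) = -8/w + 5 = 0 gives w = 8/5.
P''(w) = 8/w², which is positive for w > 0, so this is a local minimum.
P(8/5) = -8·ln(8/5) + 8 - 2 ≈ 2.2400.

2.2400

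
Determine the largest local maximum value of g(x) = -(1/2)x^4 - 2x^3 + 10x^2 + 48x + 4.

Critical points: g'(x) = -2x^3 - 6x^2 + 20x + 48 vanishes at x = -4, -2, 3.
g''(x) = -6x^2 - 12x + 20. g''(-4) = -28 < 0 ⇒ local maximum; g''(-2) = 20 > 0 ⇒ local minimum; g''(3) = -70 < 0 ⇒ local maximum.
So the largest local maximum value is g(3) = 287/2.

287/2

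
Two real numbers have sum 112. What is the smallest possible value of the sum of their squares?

6272

With a + b = 112, a^2 + b^2 = a^2 + (112 − a)^2.
The derivative 2a − 2(112 − a) = 4a − 224 vanishes at a = 56; second derivative 4 > 0, a minimum.
The minimum is 2·(56)^2 = 6272.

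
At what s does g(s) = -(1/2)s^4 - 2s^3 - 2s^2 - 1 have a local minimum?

-1

g'(s) = -2s^3 - 6s^2 - 4s = 0 at s = -2, -1, 0.
g''(s) = -6s^2 - 12s - 4. g''(-2) = -4 < 0 ⇒ local maximum; g''(-1) = 2 > 0 ⇒ local minimum; g''(0) = -4 < 0 ⇒ local maximum.
The local minimum is g(-1) = -3/2.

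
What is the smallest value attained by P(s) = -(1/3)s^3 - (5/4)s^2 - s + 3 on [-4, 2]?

-20/3

P'(s) = -s^2 - (5/2)s - 1, which vanishes at s = -2 and s = -1/2.
Compare values at every candidate in [-4, 2]: P(-4) = 25/3, P(-2) = 8/3, P(-1/2) = 155/48, P(2) = -20/3.
Hence the absolute minimum is -20/3 at s = 2.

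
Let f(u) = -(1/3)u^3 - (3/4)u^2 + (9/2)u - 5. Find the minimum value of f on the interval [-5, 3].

Differentiating, f'(u) = -u^2 - (3/2)u + 9/2; which vanishes at u = -3 and u = 3/2.
Compare values at every candidate in [-5, 3]: f(-5) = -55/12; f(-3) = -65/4; f(3/2) = -17/16; f(3) = -29/4.
The minimum over the interval is -65/4, attained at u = -3.

-65/4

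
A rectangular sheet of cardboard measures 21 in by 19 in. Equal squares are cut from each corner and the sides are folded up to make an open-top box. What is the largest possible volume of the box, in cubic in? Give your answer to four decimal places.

589.2655

With cut size x, the volume is V(x) = x(21 − 2x)(19 − 2x) for 0 < x < 9.5.
V'(x) = 12x^2 − 160x + 399. Setting V'(x) = 0 gives x ≈ 3.3209 (the root in (0, 9.5)).
V''(x) = 24x − 160 is negative there, so this is the maximum; V ≈ 589.2655.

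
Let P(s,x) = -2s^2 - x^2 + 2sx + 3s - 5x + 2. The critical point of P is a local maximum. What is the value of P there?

∂P/∂s = -4s + 2x + 3 = 0 and ∂P/∂x = 2s - 2x - 5 = 0, so (s, x) = (-1, -7/2).
The Hessian has P_{ss} = -4, P_{xx} = -2, P_{sx} = 2, giving D = 4 > 0 with P_{ss} < 0, so the point is a local maximum.
P(-1, -7/2) = 37/4.

37/4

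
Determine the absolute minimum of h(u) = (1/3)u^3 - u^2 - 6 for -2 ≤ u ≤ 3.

-38/3

The derivative is u^2 - 2u, which vanishes at u = 0 and u = 2.
Candidates: h(-2) = -38/3, h(0) = -6, h(2) = -22/3, h(3) = -6.
Hence the absolute minimum is -38/3 at u = -2.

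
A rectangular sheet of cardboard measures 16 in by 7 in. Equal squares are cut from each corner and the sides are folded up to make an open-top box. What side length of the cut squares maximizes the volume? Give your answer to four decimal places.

1.5179

With cut size x, the volume is V(x) = x(16 − 2x)(7 − 2x) for 0 < x < 3.5.
V'(x) = 12x^2 − 92x + 112. Setting V'(x) = 0 gives x ≈ 1.5179 (the root in (0, 3.5)).
V''(x) = 24x − 92 is negative there, so this is the maximum; V ≈ 78.0090.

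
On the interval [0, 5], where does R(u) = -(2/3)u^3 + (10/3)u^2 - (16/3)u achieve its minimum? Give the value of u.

5

Differentiating, R'(u) = -2u^2 + (20/3)u - 16/3; which vanishes at u = 4/3 and u = 2.
Compare values at every candidate in [0, 5]: R(0) = 0,  R(4/3) = -224/81,  R(2) = -8/3,  R(5) = -80/3.
So the minimum is R(5) = -80/3.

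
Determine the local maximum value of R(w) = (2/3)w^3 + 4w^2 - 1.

61/3

Critical points: R'(w) = 2w^2 + 8w vanishes at w = -4, 0.
R''(w) = 4w + 8. R''(-4) = -8 < 0 ⇒ local maximum; R''(0) = 8 > 0 ⇒ local minimum.
So the local maximum value is R(-4) = 61/3.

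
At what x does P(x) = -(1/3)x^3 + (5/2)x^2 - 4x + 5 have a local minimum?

1

P'(x) = -x^2 + 5x - 4 = 0 at x = 1, 4.
Second-derivative test with P''(x) = -2x + 5: P''(1) = 3 > 0 ⇒ local minimum; P''(4) = -3 < 0 ⇒ local maximum.
The local minimum is P(1) = 19/6.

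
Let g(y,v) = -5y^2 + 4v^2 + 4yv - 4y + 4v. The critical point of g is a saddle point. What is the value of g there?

1/2

∂g/∂y = -10y + 4v - 4 = 0 and ∂g/∂v = 4y + 8v + 4 = 0, so (y, v) = (-1/2, -1/4).
The Hessian has g_{yy} = -10, g_{vv} = 8, g_{yv} = 4, giving D = -96 < 0, so the point is a saddle point.
g(-1/2, -1/4) = 1/2.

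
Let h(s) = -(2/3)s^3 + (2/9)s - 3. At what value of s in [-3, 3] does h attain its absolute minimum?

3

h'(s) = -2s^2 + 2/9, which vanishes at s = -1/3 and s = 1/3.
Candidates: h(-3) = 43/3; h(-1/3) = -247/81; h(1/3) = -239/81; h(3) = -61/3.
The minimum over the interval is -61/3, attained at s = 3.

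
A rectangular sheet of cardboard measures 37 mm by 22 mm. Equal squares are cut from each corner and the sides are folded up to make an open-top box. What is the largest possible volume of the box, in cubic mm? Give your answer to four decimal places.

1638.0974

With cut size x, the volume is V(x) = x(37 − 2x)(22 − 2x) for 0 < x < 11.
V'(x) = 12x^2 − 236x + 814. Setting V'(x) = 0 gives x ≈ 4.4611 (the root in (0, 11)).
V''(x) = 24x − 236 is negative there, so this is the maximum; V ≈ 1638.0974.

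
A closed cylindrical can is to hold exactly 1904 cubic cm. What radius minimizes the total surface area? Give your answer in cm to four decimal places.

6.7168

With radius r and height h, πr²h = 1904 so h = 1904/(πr²), and S(r) = 2πr² + 2πrh = 2πr² + 2·1904/r.
S'(r) = 4πr − 2·1904/r² = 0 ⇒ r³ = 1904/(2π), so r ≈ 6.7168 and h = 2r ≈ 13.4336.
S''(r) = 4π + 4·1904/r³ > 0, so this is the minimum; S ≈ 850.4051.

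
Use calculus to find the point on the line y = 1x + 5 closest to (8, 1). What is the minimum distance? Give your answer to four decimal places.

Minimize D(x)^2 = (x - 8)^2 + (x + 4)^2.
d/dx[D^2] = 2(x - 8) + 2·1·(x + 4) = 0 ⇒ x = 2.
Then y = 7 and the distance is √(72) ≈ 8.4853.

8.4853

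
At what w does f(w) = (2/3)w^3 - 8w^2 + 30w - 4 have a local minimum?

f'(w) = 2w^2 - 16w + 30 = 0 at w = 3, 5.
Second-derivative test with f''(w) = 4w - 16: f''(3) = -4 < 0 ⇒ local maximum; f''(5) = 4 > 0 ⇒ local minimum.
The local minimum is f(5) = 88/3.

5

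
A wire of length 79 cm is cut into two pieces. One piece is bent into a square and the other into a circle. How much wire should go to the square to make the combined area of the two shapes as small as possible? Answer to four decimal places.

44.2478

Let x be the length used for the square. Square side x/4; circle radius (79−x)/(2π).
A(x) = (x/4)² + π·((79−x)/(2π))² = x²/16 + (79−x)²/(4π) for 0 ≤ x ≤ 79. A'(x) = x/8 − (79−x)/(2π) = 0 gives x = 4·79/(π+4) ≈ 44.2478.
A'' = 1/8 + 1/(2π) > 0, so this gives the minimum combined area; x ≈ 44.2478 cm to the square.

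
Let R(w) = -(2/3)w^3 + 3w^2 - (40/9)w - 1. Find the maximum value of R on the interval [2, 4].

Differentiating, R'(w) = -2w^2 + 6w - 40/9; which has no zeros in [2, 4].
Compare values at every candidate in [2, 4]: R(2) = -29/9; R(4) = -121/9.
Hence the absolute maximum is -29/9 at w = 2.

-29/9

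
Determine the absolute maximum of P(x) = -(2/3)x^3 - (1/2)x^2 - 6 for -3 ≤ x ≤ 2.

15/2

P'(x) = -2x^2 - x, which vanishes at x = -1/2 and x = 0.
Candidates: P(-3) = 15/2,  P(-1/2) = -145/24,  P(0) = -6,  P(2) = -40/3.
Hence the absolute maximum is 15/2 at x = -3.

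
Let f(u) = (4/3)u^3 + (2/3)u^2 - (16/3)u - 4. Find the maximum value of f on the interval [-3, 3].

22

f'(u) = 4u^2 + (4/3)u - 16/3, which vanishes at u = -4/3 and u = 1.
Candidates: f(-3) = -18, f(-4/3) = 92/81, f(1) = -22/3, f(3) = 22.
The maximum over the interval is 22, attained at u = 3.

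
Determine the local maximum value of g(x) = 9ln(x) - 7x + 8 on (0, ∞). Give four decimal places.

g'(x) = 9/x − 7 = 0 gives x = 9/7.
g''(x) = -9/x², which is negative for x > 0, so this is a local maximum.
g(9/7) = 9·ln(9/7) - 9 + 8 ≈ 1.2618.

1.2618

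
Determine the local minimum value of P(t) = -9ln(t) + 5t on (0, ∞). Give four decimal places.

P'(t) = -9/t + 5 = 0 gives t = 9/5.
P''(t) = 9/t², which is positive for t > 0, so this is a local minimum.
P(9/5) = -9·ln(9/5) + 9 ≈ 3.7099.

3.7099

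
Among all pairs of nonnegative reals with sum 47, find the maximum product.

With x + y = 47, the product is P(x) = x(47 − x).
P'(x) = 47 − 2x = 0 gives x = 47/2; P'' = −2 < 0, so this is the maximum.
P = 47/2·47/2 = 2209/4.

2209/4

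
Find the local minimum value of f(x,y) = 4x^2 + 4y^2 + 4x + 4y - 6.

-8

∂f/∂x = 8x + 4 = 0 and ∂f/∂y = 8y + 4 = 0, so (x, y) = (-1/2, -1/2).
The Hessian has f_{xx} = 8, f_{yy} = 8, f_{xy} = 0, giving D = 64 > 0 with f_{xx} > 0, so the point is a local minimum.
f(-1/2, -1/2) = -8.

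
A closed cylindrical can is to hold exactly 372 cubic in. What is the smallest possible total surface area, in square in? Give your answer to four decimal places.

286.3364

With radius r and height h, πr²h = 372 so h = 372/(πr²), and S(r) = 2πr² + 2πrh = 2πr² + 2·372/r.
S'(r) = 4πr − 2·372/r² = 0 ⇒ r³ = 372/(2π), so r ≈ 3.8975 and h = 2r ≈ 7.7950.
S''(r) = 4π + 4·372/r³ > 0, so this is the minimum; S ≈ 286.3364.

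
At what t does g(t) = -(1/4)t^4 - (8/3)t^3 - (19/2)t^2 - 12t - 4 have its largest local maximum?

-1

g'(t) = -t^3 - 8t^2 - 19t - 12 = 0 at t = -4, -3, -1.
g''(t) = -3t^2 - 16t - 19. g''(-4) = -3 < 0 ⇒ local maximum; g''(-3) = 2 > 0 ⇒ local minimum; g''(-1) = -6 < 0 ⇒ local maximum.
The largest local maximum is g(-1) = 11/12.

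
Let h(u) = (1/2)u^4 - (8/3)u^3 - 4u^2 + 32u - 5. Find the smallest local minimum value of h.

h'(u) = 2u^3 - 8u^2 - 8u + 32 = 0 at u = -2, 2, 4.
Since h''(u) = 6u^2 - 16u - 8, we get h''(-2) = 48 > 0 ⇒ local minimum; h''(2) = -16 < 0 ⇒ local maximum; h''(4) = 24 > 0 ⇒ local minimum.
Thus h has its smallest local minimum at u = -2, with value -167/3.

-167/3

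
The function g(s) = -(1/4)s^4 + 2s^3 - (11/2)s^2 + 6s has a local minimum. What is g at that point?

g'(s) = -s^3 + 6s^2 - 11s + 6 = 0 at s = 1, 2, 3.
Second-derivative test with g''(s) = -3s^2 + 12s - 11: g''(1) = -2 < 0 ⇒ local maximum; g''(2) = 1 > 0 ⇒ local minimum; g''(3) = -2 < 0 ⇒ local maximum.
The local minimum is g(2) = 2.

2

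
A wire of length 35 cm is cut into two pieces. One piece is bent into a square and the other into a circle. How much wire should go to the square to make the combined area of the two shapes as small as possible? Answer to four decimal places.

Let x be the length used for the square. Square side x/4; circle radius (35−x)/(2π).
A(x) = (x/4)² + π·((35−x)/(2π))² = x²/16 + (35−x)²/(4π) for 0 ≤ x ≤ 35. A'(x) = x/8 − (35−x)/(2π) = 0 gives x = 4·35/(π+4) ≈ 19.6035.
A'' = 1/8 + 1/(2π) > 0, so this gives the minimum combined area; x ≈ 19.6035 cm to the square.

19.6035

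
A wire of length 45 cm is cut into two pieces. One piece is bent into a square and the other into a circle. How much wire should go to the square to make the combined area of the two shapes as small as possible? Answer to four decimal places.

Let x be the length used for the square. Square side x/4; circle radius (45−x)/(2π).
A(x) = (x/4)² + π·((45−x)/(2π))² = x²/16 + (45−x)²/(4π) for 0 ≤ x ≤ 45. A'(x) = x/8 − (45−x)/(2π) = 0 gives x = 4·45/(π+4) ≈ 25.2045.
A'' = 1/8 + 1/(2π) > 0, so this gives the minimum combined area; x ≈ 25.2045 cm to the square.

25.2045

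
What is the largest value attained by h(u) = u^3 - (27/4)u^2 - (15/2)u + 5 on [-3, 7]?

111/16

Differentiating, h'(u) = 3u^2 - (27/2)u - 15/2; which vanishes at u = -1/2 and u = 5.
Evaluating at the critical points and endpoints: h(-3) = -241/4, h(-1/2) = 111/16, h(5) = -305/4, h(7) = -141/4.
The maximum over the interval is 111/16, attained at u = -1/2.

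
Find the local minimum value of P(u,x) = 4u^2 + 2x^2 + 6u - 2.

-17/4

∂P/∂u = 8u + 6 = 0 and ∂P/∂x = 4x = 0, so (u, x) = (-3/4, 0).
The Hessian has P_{uu} = 8, P_{xx} = 4, P_{ux} = 0, giving D = 32 > 0 with P_{uu} > 0, so the point is a local minimum.
P(-3/4, 0) = -17/4.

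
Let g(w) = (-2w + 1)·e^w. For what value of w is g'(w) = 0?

-1/2

g'(w) = (-2)·e^w + (-2w + 1)·1·e^w = (-2w - 1)·e^w. Since e^w > 0, the only critical point is w = -1/2.
g''(-1/2) has the same sign as -2 < 0, so this is a local maximum.
g(-1/2) = (2)·e^(-1/2) ≈ 1.2131.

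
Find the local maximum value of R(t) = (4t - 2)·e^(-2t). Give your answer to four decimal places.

Differentiating with the product rule gives R'(t) = (-8t + 8)·e^(-2t). Since e^(-2t) > 0, the only critical point is t = 1.
R''(1) has the same sign as -8 < 0, so this is a local maximum.
R(1) = (2)·e^(-2) ≈ 0.2707.

0.2707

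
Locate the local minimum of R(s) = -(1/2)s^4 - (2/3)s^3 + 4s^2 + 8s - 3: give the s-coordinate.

-1

R'(s) = -2s^3 - 2s^2 + 8s + 8. Setting R'(s) = 0 gives s ∈ {-2, -1, 2}.
R''(s) = -6s^2 - 4s + 8. R''(-2) = -8 < 0 ⇒ local maximum; R''(-1) = 6 > 0 ⇒ local minimum; R''(2) = -24 < 0 ⇒ local maximum.
The local minimum is R(-1) = -41/6.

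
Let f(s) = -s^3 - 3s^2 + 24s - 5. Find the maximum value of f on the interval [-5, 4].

The derivative is -3s^2 - 6s + 24, which vanishes at s = -4 and s = 2.
Candidates: f(-5) = -75; f(-4) = -85; f(2) = 23; f(4) = -21.
So the maximum is f(2) = 23.

23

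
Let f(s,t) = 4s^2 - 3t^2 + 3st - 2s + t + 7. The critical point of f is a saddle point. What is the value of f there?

397/57

∂f/∂s = 8s + 3t - 2 = 0 and ∂f/∂t = 3s - 6t + 1 = 0, so (s, t) = (3/19, 14/57).
The Hessian has f_{ss} = 8, f_{tt} = -6, f_{st} = 3, giving D = -57 < 0, so the point is a saddle point.
f(3/19, 14/57) = 397/57.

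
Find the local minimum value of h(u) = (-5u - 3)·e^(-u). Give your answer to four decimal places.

h'(u) = (-5)·e^(-u) + (-5u - 3)·(-1)·e^(-u) = (5u - 2)·e^(-u). Since e^(-u) > 0, the only critical point is u = 2/5.
h''(2/5) has the same sign as 5 > 0, so this is a local minimum.
h(2/5) = (-5)·e^(-2/5) ≈ -3.3516.

-3.3516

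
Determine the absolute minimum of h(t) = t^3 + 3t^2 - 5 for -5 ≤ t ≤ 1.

The derivative is 3t^2 + 6t, which vanishes at t = -2 and t = 0.
Evaluating at the critical points and endpoints: h(-5) = -55,  h(-2) = -1,  h(0) = -5,  h(1) = -1.
The minimum over the interval is -55, attained at t = -5.

-55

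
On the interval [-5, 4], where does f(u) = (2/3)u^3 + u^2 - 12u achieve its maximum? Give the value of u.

-3

f'(u) = 2u^2 + 2u - 12, which vanishes at u = -3 and u = 2.
Evaluating at the critical points and endpoints: f(-5) = 5/3,  f(-3) = 27,  f(2) = -44/3,  f(4) = 32/3.
The maximum over the interval is 27, attained at u = -3.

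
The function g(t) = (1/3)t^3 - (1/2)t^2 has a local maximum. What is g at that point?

0

Critical points: g'(t) = t^2 - t vanishes at t = 0, 1.
Since g''(t) = 2t - 1, we get g''(0) = -1 < 0 ⇒ local maximum; g''(1) = 1 > 0 ⇒ local minimum.
So the local maximum value is g(0) = 0.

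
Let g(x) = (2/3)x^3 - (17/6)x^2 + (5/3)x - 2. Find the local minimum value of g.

g'(x) = 2x^2 - (17/3)x + 5/3. Setting g'(x) = 0 gives x ∈ {1/3, 5/2}.
Since g''(x) = 4x - 17/3, we get g''(1/3) = -13/3 < 0 ⇒ local maximum; g''(5/2) = 13/3 > 0 ⇒ local minimum.
So the local minimum value is g(5/2) = -41/8.

-41/8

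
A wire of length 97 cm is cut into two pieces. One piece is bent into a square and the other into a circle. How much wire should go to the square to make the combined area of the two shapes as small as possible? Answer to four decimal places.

Let x be the length used for the square. Square side x/4; circle radius (97−x)/(2π).
A(x) = (x/4)² + π·((97−x)/(2π))² = x²/16 + (97−x)²/(4π) for 0 ≤ x ≤ 97. A'(x) = x/8 − (97−x)/(2π) = 0 gives x = 4·97/(π+4) ≈ 54.3296.
A'' = 1/8 + 1/(2π) > 0, so this gives the minimum combined area; x ≈ 54.3296 cm to the square.

54.3296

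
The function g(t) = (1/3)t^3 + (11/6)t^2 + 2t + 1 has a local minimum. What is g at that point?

31/81

g'(t) = t^2 + (11/3)t + 2. Setting g'(t) = 0 gives t ∈ {-3, -2/3}.
Since g''(t) = 2t + 11/3, we get g''(-3) = -7/3 < 0 ⇒ local maximum; g''(-2/3) = 7/3 > 0 ⇒ local minimum.
Thus g has its local minimum at t = -2/3, with value 31/81.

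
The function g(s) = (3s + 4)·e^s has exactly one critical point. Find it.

Differentiating with the product rule gives g'(s) = (3s + 7)·e^s. Since e^s > 0, the only critical point is s = -7/3.
g''(-7/3) has the same sign as 3 > 0, so this is a local minimum.
g(-7/3) = (-3)·e^(-7/3) ≈ -0.2909.

-7/3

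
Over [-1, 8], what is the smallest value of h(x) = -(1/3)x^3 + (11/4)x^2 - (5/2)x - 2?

Differentiating, h'(x) = -x^2 + (11/2)x - 5/2; which vanishes at x = 1/2 and x = 5.
Evaluating at the critical points and endpoints: h(-1) = 43/12,  h(1/2) = -125/48,  h(5) = 151/12,  h(8) = -50/3.
The minimum over the interval is -50/3, attained at x = 8.

-50/3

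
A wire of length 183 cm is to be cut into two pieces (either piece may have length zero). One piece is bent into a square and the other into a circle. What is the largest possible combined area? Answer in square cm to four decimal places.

Let x be the length used for the square. Square side x/4; circle radius (183−x)/(2π).
A(x) = (x/4)² + π·((183−x)/(2π))² = x²/16 + (183−x)²/(4π) for 0 ≤ x ≤ 183. A'(x) = x/8 − (183−x)/(2π) = 0 gives x = 4·183/(π+4) ≈ 102.4981.
A'' > 0, so the interior critical point is a minimum; the maximum is at an endpoint. A(0) = 2664.9699 and A(183) = 2093.0625, so the largest area is 2664.9699.

2664.9699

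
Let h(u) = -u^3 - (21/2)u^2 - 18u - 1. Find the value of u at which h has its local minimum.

-6

h'(u) = -3u^2 - 21u - 18 = 0 at u = -6, -1.
Second-derivative test with h''(u) = -6u - 21: h''(-6) = 15 > 0 ⇒ local minimum; h''(-1) = -15 < 0 ⇒ local maximum.
So the local minimum value is h(-6) = -55.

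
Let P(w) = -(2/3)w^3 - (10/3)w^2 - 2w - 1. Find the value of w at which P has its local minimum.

P'(w) = -2w^2 - (20/3)w - 2. Setting P'(w) = 0 gives w ∈ {-3, -1/3}.
Since P''(w) = -4w - 20/3, we get P''(-3) = 16/3 > 0 ⇒ local minimum; P''(-1/3) = -16/3 < 0 ⇒ local maximum.
The local minimum is P(-3) = -7.

-3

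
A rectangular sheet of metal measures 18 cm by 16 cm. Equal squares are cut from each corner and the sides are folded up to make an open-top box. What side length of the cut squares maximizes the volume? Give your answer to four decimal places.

2.8187

With cut size x, the volume is V(x) = x(18 − 2x)(16 − 2x) for 0 < x < 8.
V'(x) = 12x^2 − 136x + 288. Setting V'(x) = 0 gives x ≈ 2.8187 (the root in (0, 8)).
V''(x) = 24x − 136 is negative there, so this is the maximum; V ≈ 361.0999.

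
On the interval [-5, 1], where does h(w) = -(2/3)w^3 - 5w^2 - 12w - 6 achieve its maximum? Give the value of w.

The derivative is -2w^2 - 10w - 12, which vanishes at w = -3 and w = -2.
Candidates: h(-5) = 37/3,  h(-3) = 3,  h(-2) = 10/3,  h(1) = -71/3.
Hence the absolute maximum is 37/3 at w = -5.

-5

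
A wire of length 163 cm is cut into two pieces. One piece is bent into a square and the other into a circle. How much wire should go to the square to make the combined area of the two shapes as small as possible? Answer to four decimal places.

91.2962

Let x be the length used for the square. Square side x/4; circle radius (163−x)/(2π).
A(x) = (x/4)² + π·((163−x)/(2π))² = x²/16 + (163−x)²/(4π) for 0 ≤ x ≤ 163. A'(x) = x/8 − (163−x)/(2π) = 0 gives x = 4·163/(π+4) ≈ 91.2962.
A'' = 1/8 + 1/(2π) > 0, so this gives the minimum combined area; x ≈ 91.2962 cm to the square.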